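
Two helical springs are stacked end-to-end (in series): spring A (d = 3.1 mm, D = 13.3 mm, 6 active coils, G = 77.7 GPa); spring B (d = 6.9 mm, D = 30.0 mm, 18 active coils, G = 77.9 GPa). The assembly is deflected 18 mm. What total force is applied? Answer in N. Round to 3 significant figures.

477 N

k_A = Gd⁴/(8D³N_a) = (77.7×10³)(3.1⁴)/(8·13.3³·6) = 63.544 N/mm
k_B = Gd⁴/(8D³N_a) = (77.9×10³)(6.9⁴)/(8·30.0³·18) = 45.416 N/mm
Series: 1/k_eq = 1/63.544 + 1/45.416 = 0.037756; k_eq = 26.486 N/mm
F = k_eq·δ = 26.486·18 = 476.75 N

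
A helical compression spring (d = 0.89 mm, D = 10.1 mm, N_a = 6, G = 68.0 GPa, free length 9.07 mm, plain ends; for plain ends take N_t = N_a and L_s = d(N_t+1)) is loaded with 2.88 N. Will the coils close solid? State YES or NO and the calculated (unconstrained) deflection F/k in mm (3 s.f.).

YES, δ = 3.34 mm

k = Gd⁴/(8D³N_a) = (68.0×10³)(0.89⁴)/(8·10.1³·6) = 0.86271 N/mm
N_t = 6; L_s = 0.89·7 = 6.23 mm; δ_solid = L₀ − L_s = 9.07 − 6.23 = 2.84 mm
δ = F/k = 2.88/0.86271 = 3.3383 mm
δ ≥ δ_solid → spring goes solid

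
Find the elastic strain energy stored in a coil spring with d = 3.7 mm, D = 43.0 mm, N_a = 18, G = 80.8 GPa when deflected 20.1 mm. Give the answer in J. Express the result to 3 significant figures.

0.267 J

k = Gd⁴/(8D³N_a) = (80.8×10³)(3.7⁴)/(8·43.0³·18) = 1.3227 N/mm
U = ½kδ² = 0.5 × 1.3227 × 20.1² = 267.19 N·mm = 0.26719 J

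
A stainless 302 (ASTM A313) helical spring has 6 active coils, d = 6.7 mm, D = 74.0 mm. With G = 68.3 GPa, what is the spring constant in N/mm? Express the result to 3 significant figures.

k = Gd⁴/(8D³N_a) = (68.3×10³ × 6.7⁴) / (8 × 74.0³ × 6)
  = 1.37632e+08 / 1.94508e+07 = 7.0759 N/mm

7.08 N/mm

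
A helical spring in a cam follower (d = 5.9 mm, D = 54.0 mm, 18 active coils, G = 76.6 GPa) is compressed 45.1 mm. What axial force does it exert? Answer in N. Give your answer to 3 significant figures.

185 N

k = Gd⁴/(8D³N_a) = (76.6×10³)(5.9⁴)/(8·54.0³·18) = 4.0935 N/mm
F = k·δ = 4.0935 × 45.1 = 184.62 N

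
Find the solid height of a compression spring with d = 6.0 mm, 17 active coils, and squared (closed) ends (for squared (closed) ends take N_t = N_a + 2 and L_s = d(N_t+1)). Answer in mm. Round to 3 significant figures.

120 mm

squared (closed) ends: N_t = N_a + 2 = 17 + 2 = 19
L_s = d·(N_t+1) = 6.0 × 20 = 120 mm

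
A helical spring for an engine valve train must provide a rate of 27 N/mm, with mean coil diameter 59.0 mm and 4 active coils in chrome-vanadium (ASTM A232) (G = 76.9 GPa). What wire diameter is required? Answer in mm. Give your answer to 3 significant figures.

d = (8D³N_a·k / G)^(1/4) = (8·59.0³·4·27 / (76.9×10³))^0.25
  = (2307.5)^0.25 = 6.9308 mm

6.93 mm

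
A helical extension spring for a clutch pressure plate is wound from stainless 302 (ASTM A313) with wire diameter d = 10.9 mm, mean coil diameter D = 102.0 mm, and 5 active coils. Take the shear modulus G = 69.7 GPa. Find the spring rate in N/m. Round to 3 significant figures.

23200 N/m

k = Gd⁴/(8D³N_a) = (69.7×10³ × 10.9⁴) / (8 × 102.0³ × 5)
  = 9.83872e+08 / 4.24483e+07 = 23.178 N/mm = 23178 N/m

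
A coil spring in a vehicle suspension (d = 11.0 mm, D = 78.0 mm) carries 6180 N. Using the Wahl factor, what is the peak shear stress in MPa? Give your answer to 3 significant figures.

1120 MPa

Spring index C = D/d = 78.0/11.0 = 7.0909
K_W = (4C−1)/(4C−4) + 0.615/C = 27.364/24.364 + 0.0867 = 1.2099
τ₀ = 8FD/(πd³) = 8·6180·78.0/(π·11.0³) = 3.85632e+06/4181.5 = 922.24 MPa
τ_max = K·τ₀ = 1.2099 × 922.24 = 1115.8 MPa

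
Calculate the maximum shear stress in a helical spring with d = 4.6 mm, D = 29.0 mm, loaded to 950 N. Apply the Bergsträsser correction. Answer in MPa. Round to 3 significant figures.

883 MPa

Spring index C = D/d = 29.0/4.6 = 6.3043
K_B = (4C+2)/(4C−3) = 27.217/22.217 = 1.2250
τ₀ = 8FD/(πd³) = 8·950·29.0/(π·4.6³) = 220400/305.79 = 720.76 MPa
τ_max = K·τ₀ = 1.2250 × 720.76 = 882.96 MPa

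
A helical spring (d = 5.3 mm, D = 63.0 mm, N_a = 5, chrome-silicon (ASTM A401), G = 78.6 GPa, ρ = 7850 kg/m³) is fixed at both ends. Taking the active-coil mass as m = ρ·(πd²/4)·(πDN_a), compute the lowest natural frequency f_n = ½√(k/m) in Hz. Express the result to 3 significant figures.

95.1 Hz

k = Gd⁴/(8D³N_a) = (78.6×10³)(5.3⁴)/(8·63.0³·5) = 6.2008 N/mm = 6200.8 N/m
Wire length L = πDN_a = π·63.0·5 = 989.6 mm
m = ρ·(πd²/4)·L = 7850 × 22.062×10⁻⁶ m² × 0.9896 m = 0.17138 kg
f_n = ½√(k/m) = 0.5·√(6200.8/0.17138) = 0.5·√(36180) = 95.106 Hz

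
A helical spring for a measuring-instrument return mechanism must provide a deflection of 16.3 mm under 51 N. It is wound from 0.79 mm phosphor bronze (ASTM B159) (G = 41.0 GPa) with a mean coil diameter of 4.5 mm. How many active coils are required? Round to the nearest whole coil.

7

Required rate k = F/δ = 51/16.3 = 3.1288 N/mm
N_a = Gd⁴/(8D³k) = (41.0×10³ × 0.79⁴)/(8 × 4.5³ × 3.1288)
    = 15969.5 / 2280.92 = 7.001 → 7 coils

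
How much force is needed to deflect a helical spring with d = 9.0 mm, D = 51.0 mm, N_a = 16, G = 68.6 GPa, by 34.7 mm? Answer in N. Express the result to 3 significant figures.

k = Gd⁴/(8D³N_a) = (68.6×10³)(9.0⁴)/(8·51.0³·16) = 26.508 N/mm
F = k·δ = 26.508 × 34.7 = 919.82 N

920 N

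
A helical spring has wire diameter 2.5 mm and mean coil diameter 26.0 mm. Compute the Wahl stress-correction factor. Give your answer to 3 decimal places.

C = D/d = 26.0/2.5 = 10.4000
K_W = (4C−1)/(4C−4) + 0.615/C = 40.600/37.600 + 0.0591 = 1.1389

1.139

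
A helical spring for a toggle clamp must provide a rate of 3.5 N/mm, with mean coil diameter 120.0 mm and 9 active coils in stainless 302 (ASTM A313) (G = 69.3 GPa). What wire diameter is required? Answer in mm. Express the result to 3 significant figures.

d = (8D³N_a·k / G)^(1/4) = (8·120.0³·9·3.5 / (69.3×10³))^0.25
  = (6283.6)^0.25 = 8.9033 mm

8.90 mm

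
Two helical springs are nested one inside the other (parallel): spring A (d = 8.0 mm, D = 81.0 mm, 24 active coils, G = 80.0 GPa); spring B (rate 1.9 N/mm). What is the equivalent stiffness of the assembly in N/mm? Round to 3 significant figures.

5.11 N/mm

k_A = Gd⁴/(8D³N_a) = (80.0×10³)(8.0⁴)/(8·81.0³·24) = 3.2114 N/mm
Parallel: k_eq = 3.2114 + 1.9 = 5.1114 N/mm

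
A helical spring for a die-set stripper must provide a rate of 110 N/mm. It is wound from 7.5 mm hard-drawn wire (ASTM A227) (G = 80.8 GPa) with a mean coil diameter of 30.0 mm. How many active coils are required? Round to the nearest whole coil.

11

N_a = Gd⁴/(8D³k) = (80.8×10³ × 7.5⁴)/(8 × 30.0³ × 110)
    = 2.55656e+08 / 2.376e+07 = 10.76 → 11 coils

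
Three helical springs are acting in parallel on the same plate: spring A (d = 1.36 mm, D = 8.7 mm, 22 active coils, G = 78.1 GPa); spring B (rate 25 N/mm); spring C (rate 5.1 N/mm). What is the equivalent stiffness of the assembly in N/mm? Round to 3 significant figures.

k_A = Gd⁴/(8D³N_a) = (78.1×10³)(1.36⁴)/(8·8.7³·22) = 2.3053 N/mm
Parallel: k_eq = 2.3053 + 25 + 5.1 = 32.405 N/mm

32.4 N/mm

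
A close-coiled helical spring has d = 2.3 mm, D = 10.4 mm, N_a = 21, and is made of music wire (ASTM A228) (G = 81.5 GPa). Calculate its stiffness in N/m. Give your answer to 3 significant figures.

k = Gd⁴/(8D³N_a) = (81.5×10³ × 2.3⁴) / (8 × 10.4³ × 21)
  = 2.2807e+06 / 188977 = 12.069 N/mm = 12069 N/m

12100 N/m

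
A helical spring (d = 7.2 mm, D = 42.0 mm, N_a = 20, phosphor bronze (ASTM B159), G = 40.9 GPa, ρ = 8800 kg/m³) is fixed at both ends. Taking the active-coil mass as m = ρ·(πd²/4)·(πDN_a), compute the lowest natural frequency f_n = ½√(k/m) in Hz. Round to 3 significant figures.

49.5 Hz

k = Gd⁴/(8D³N_a) = (40.9×10³)(7.2⁴)/(8·42.0³·20) = 9.2723 N/mm = 9272.3 N/m
Wire length L = πDN_a = π·42.0·20 = 2638.9 mm
m = ρ·(πd²/4)·L = 8800 × 40.715×10⁻⁶ m² × 2.6389 m = 0.94551 kg
f_n = ½√(k/m) = 0.5·√(9272.3/0.94551) = 0.5·√(9806.6) = 49.514 Hz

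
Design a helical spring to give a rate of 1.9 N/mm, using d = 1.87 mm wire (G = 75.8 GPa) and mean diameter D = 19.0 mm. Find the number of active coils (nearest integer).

9

N_a = Gd⁴/(8D³k) = (75.8×10³ × 1.87⁴)/(8 × 19.0³ × 1.9)
    = 926906 / 104257 = 8.891 → 9 coils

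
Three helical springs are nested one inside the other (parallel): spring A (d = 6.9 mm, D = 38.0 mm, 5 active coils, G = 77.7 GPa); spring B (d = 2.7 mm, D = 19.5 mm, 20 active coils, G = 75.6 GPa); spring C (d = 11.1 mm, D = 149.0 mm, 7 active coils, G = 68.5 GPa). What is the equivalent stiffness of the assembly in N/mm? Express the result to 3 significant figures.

k_A = Gd⁴/(8D³N_a) = (77.7×10³)(6.9⁴)/(8·38.0³·5) = 80.243 N/mm
k_B = Gd⁴/(8D³N_a) = (75.6×10³)(2.7⁴)/(8·19.5³·20) = 3.3865 N/mm
k_C = Gd⁴/(8D³N_a) = (68.5×10³)(11.1⁴)/(8·149.0³·7) = 5.6135 N/mm
Parallel: k_eq = 80.243 + 3.3865 + 5.6135 = 89.243 N/mm

89.2 N/mm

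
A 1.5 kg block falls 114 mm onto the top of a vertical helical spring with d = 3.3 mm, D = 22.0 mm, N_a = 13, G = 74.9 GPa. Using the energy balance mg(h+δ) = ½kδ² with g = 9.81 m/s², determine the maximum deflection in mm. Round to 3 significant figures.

k = Gd⁴/(8D³N_a) = (74.9×10³)(3.3⁴)/(8·22.0³·13) = 8.0211 N/mm
W = mg = 1.5 × 9.81 = 14.715 N
½kδ² − Wδ − Wh = 0 → δ = (W + √(W² + 2kWh))/k
δ = (14.715 + √(216.53 + 26911.1))/8.0211 = (14.715 + 164.7)/8.0211 = 22.368 mm

22.4 mm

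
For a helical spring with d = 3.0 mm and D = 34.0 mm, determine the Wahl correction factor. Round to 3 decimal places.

C = D/d = 34.0/3.0 = 11.3333
K_W = (4C−1)/(4C−4) + 0.615/C = 44.333/41.333 + 0.0543 = 1.1268

1.127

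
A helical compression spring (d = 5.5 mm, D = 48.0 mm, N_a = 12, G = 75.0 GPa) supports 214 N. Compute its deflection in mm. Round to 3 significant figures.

33.1 mm

k = Gd⁴/(8D³N_a) = (75.0×10³)(5.5⁴)/(8·48.0³·12) = 6.4642 N/mm
δ = F/k = 214 / 6.4642 = 33.105 mm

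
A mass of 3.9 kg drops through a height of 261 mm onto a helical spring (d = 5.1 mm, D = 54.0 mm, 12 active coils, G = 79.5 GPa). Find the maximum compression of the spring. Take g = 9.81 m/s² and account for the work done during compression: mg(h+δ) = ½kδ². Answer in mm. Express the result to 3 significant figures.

k = Gd⁴/(8D³N_a) = (79.5×10³)(5.1⁴)/(8·54.0³·12) = 3.5579 N/mm
W = mg = 3.9 × 9.81 = 38.259 N
½kδ² − Wδ − Wh = 0 → δ = (W + √(W² + 2kWh))/k
δ = (38.259 + √(1463.8 + 71055.8))/3.5579 = (38.259 + 269.29)/3.5579 = 86.442 mm

86.4 mm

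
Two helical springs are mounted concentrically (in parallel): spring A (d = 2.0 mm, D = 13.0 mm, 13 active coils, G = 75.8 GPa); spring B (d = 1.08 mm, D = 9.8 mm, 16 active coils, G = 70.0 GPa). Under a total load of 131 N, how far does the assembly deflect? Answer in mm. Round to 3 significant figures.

k_A = Gd⁴/(8D³N_a) = (75.8×10³)(2.0⁴)/(8·13.0³·13) = 5.3079 N/mm
k_B = Gd⁴/(8D³N_a) = (70.0×10³)(1.08⁴)/(8·9.8³·16) = 0.79051 N/mm
Parallel: k_eq = 5.3079 + 0.79051 = 6.0984 N/mm
δ = F/k_eq = 131/6.0984 = 21.481 mm

21.5 mm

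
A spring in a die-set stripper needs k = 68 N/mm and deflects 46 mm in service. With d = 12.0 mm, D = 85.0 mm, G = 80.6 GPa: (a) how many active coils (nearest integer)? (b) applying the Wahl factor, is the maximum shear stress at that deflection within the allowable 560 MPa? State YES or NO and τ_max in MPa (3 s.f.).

N_a = Gd⁴/(8D³k) = (80.6×10³)(12.0⁴)/(8·85.0³·68) = 5.003 → N_a = 5
Actual rate k = Gd⁴/(8D³·5) = 68.037 N/mm
Working load F = kδ = 68.037·46 = 3129.7 N
C = 85.0/12.0 = 7.0833; K_W = (4C−1)/(4C−4)+0.615/C = 1.2101
τ_max = K_W·8FD/(πd³) = 1.2101·392.03 = 474.4 MPa
τ_max ≤ 560 MPa → acceptable

(a) 5 coils; (b) YES, τ_max = 474 MPa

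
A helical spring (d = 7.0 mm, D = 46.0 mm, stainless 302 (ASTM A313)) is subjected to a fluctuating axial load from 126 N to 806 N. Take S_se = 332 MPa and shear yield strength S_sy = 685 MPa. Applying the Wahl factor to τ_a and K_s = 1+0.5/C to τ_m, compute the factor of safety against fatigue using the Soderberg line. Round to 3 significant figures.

1.47

C = D/d = 46.0/7.0 = 6.5714; K_W = (4C−1)/(4C−4)+0.615/C = 1.2282; K_s = 1+0.5/C = 1.0761
F_a = (F_max−F_min)/2 = 340 N; F_m = (F_max+F_min)/2 = 466 N
τ_a = K_W·8F_aD/(πd³) = 1.2282 × 116.11 = 142.61 MPa
τ_m = K_s·8F_mD/(πd³) = 1.0761 × 159.14 = 171.25 MPa
Soderberg: 1/n_f = τ_a/S_se + τ_m/S_sy = 142.61/332 + 171.25/685 = 0.42955 + 0.25000 = 0.67955
n_f = 1/0.67955 = 1.472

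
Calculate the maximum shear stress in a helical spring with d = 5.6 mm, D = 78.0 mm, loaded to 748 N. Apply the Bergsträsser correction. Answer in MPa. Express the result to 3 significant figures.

926 MPa

Spring index C = D/d = 78.0/5.6 = 13.9286
K_B = (4C+2)/(4C−3) = 57.714/52.714 = 1.0949
τ₀ = 8FD/(πd³) = 8·748·78.0/(π·5.6³) = 466752/551.71 = 846 MPa
τ_max = K·τ₀ = 1.0949 × 846 = 926.25 MPa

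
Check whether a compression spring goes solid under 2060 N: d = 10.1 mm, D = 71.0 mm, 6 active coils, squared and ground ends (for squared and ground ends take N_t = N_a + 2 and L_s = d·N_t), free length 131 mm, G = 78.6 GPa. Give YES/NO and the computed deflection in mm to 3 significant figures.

k = Gd⁴/(8D³N_a) = (78.6×10³)(10.1⁴)/(8·71.0³·6) = 47.609 N/mm
N_t = 8; L_s = 10.1·8 = 80.8 mm; δ_solid = L₀ − L_s = 131 − 80.8 = 50.2 mm
δ = F/k = 2060/47.609 = 43.269 mm
δ < δ_solid → spring does not go solid

NO, δ = 43.3 mm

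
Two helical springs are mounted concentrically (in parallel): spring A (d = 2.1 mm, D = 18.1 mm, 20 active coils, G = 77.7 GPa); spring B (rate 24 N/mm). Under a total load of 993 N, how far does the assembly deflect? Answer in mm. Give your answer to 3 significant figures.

38.8 mm

k_A = Gd⁴/(8D³N_a) = (77.7×10³)(2.1⁴)/(8·18.1³·20) = 1.5927 N/mm
Parallel: k_eq = 1.5927 + 24 = 25.593 N/mm
δ = F/k_eq = 993/25.593 = 38.8 mm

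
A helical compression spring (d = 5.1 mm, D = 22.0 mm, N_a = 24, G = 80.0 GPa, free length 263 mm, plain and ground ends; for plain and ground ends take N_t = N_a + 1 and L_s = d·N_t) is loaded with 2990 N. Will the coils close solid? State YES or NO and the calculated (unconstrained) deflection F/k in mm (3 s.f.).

NO, δ = 113 mm

k = Gd⁴/(8D³N_a) = (80.0×10³)(5.1⁴)/(8·22.0³·24) = 26.473 N/mm
N_t = 25; L_s = 5.1·25 = 127.5 mm; δ_solid = L₀ − L_s = 263 − 127.5 = 135.5 mm
δ = F/k = 2990/26.473 = 112.95 mm
δ < δ_solid → spring does not go solid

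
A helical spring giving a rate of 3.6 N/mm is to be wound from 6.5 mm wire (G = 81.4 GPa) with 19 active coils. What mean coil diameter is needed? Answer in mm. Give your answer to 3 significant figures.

D = (Gd⁴/(8N_a·k))^(1/3) = (81.4×10³·6.5⁴/(8·19·3.6))^(1/3)
  = (265541)^(1/3) = 64.2753 mm

64.3 mm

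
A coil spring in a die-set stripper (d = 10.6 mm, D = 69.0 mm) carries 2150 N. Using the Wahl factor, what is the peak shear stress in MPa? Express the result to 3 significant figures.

390 MPa

Spring index C = D/d = 69.0/10.6 = 6.5094
K_W = (4C−1)/(4C−4) + 0.615/C = 25.038/22.038 + 0.0945 = 1.2306
τ₀ = 8FD/(πd³) = 8·2150·69.0/(π·10.6³) = 1.1868e+06/3741.7 = 317.18 MPa
τ_max = K·τ₀ = 1.2306 × 317.18 = 390.33 MPa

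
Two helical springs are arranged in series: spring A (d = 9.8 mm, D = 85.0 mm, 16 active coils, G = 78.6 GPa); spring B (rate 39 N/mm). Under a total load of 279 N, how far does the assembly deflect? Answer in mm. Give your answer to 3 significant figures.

37.4 mm

k_A = Gd⁴/(8D³N_a) = (78.6×10³)(9.8⁴)/(8·85.0³·16) = 9.2227 N/mm
Series: 1/k_eq = 1/9.2227 + 1/39 = 0.13407; k_eq = 7.4589 N/mm
δ = F/k_eq = 279/7.4589 = 37.405 mm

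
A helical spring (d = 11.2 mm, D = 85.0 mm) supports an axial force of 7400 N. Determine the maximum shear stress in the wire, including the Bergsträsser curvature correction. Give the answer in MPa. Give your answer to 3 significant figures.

1350 MPa

Spring index C = D/d = 85.0/11.2 = 7.5893
K_B = (4C+2)/(4C−3) = 32.357/27.357 = 1.1828
τ₀ = 8FD/(πd³) = 8·7400·85.0/(π·11.2³) = 5.032e+06/4413.7 = 1140.1 MPa
τ_max = K·τ₀ = 1.1828 × 1140.1 = 1348.5 MPa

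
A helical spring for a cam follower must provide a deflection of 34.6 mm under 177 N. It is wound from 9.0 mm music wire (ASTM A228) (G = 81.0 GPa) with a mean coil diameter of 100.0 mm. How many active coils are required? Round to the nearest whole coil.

Required rate k = F/δ = 177/34.6 = 5.1156 N/mm
N_a = Gd⁴/(8D³k) = (81.0×10³ × 9.0⁴)/(8 × 100.0³ × 5.1156)
    = 5.31441e+08 / 4.09249e+07 = 12.99 → 13 coils

13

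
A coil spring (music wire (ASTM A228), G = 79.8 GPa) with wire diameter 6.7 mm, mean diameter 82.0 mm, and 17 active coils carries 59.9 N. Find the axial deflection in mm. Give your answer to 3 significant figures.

k = Gd⁴/(8D³N_a) = (79.8×10³)(6.7⁴)/(8·82.0³·17) = 2.1445 N/mm
δ = F/k = 59.9 / 2.1445 = 27.932 mm

27.9 mm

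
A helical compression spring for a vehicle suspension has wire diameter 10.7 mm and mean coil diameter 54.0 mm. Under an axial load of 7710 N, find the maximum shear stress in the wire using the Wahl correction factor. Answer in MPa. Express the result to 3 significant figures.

1130 MPa

Spring index C = D/d = 54.0/10.7 = 5.0467
K_W = (4C−1)/(4C−4) + 0.615/C = 19.187/16.187 + 0.1219 = 1.3072
τ₀ = 8FD/(πd³) = 8·7710·54.0/(π·10.7³) = 3.33072e+06/3848.6 = 865.44 MPa
τ_max = K·τ₀ = 1.3072 × 865.44 = 1131.3 MPa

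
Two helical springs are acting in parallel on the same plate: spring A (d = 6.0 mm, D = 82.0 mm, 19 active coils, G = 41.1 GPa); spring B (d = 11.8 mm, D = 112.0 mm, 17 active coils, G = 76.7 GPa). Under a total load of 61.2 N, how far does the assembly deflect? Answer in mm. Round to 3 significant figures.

k_A = Gd⁴/(8D³N_a) = (41.1×10³)(6.0⁴)/(8·82.0³·19) = 0.63557 N/mm
k_B = Gd⁴/(8D³N_a) = (76.7×10³)(11.8⁴)/(8·112.0³·17) = 7.7827 N/mm
Parallel: k_eq = 0.63557 + 7.7827 = 8.4183 N/mm
δ = F/k_eq = 61.2/8.4183 = 7.2699 mm

7.27 mm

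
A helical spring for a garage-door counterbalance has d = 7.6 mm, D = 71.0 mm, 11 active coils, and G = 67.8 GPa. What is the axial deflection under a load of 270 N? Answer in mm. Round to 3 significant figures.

k = Gd⁴/(8D³N_a) = (67.8×10³)(7.6⁴)/(8·71.0³·11) = 7.1817 N/mm
δ = F/k = 270 / 7.1817 = 37.596 mm

37.6 mm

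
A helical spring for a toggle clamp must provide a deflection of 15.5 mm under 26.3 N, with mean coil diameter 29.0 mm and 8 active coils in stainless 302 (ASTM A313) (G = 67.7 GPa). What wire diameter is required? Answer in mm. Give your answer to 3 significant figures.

2.50 mm

Required rate k = F/δ = 26.3/15.5 = 1.6968 N/mm
d = (8D³N_a·k / G)^(1/4) = (8·29.0³·8·1.6968 / (67.7×10³))^0.25
  = (39.121)^0.25 = 2.5009 mm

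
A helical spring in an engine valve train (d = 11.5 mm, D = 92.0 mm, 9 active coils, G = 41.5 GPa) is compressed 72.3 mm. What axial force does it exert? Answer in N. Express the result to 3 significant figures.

k = Gd⁴/(8D³N_a) = (41.5×10³)(11.5⁴)/(8·92.0³·9) = 12.946 N/mm
F = k·δ = 12.946 × 72.3 = 936.01 N

936 N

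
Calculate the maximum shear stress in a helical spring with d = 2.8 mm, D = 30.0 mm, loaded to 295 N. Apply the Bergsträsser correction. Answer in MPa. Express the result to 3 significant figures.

Spring index C = D/d = 30.0/2.8 = 10.7143
K_B = (4C+2)/(4C−3) = 44.857/39.857 = 1.1254
τ₀ = 8FD/(πd³) = 8·295·30.0/(π·2.8³) = 70800/68.964 = 1026.6 MPa
τ_max = K·τ₀ = 1.1254 × 1026.6 = 1155.4 MPa

1160 MPa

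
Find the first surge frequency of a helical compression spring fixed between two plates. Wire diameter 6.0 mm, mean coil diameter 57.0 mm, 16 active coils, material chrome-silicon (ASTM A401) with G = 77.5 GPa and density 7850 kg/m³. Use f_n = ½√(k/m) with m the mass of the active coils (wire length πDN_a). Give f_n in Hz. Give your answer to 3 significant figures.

k = Gd⁴/(8D³N_a) = (77.5×10³)(6.0⁴)/(8·57.0³·16) = 4.2371 N/mm = 4237.1 N/m
Wire length L = πDN_a = π·57.0·16 = 2865.1 mm
m = ρ·(πd²/4)·L = 7850 × 28.274×10⁻⁶ m² × 2.8651 m = 0.63593 kg
f_n = ½√(k/m) = 0.5·√(4237.1/0.63593) = 0.5·√(6662.9) = 40.813 Hz

40.8 Hz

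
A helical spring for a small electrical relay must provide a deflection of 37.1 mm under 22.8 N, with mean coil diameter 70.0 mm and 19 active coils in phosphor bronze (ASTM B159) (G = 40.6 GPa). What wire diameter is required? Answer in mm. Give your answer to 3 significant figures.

5.30 mm

Required rate k = F/δ = 22.8/37.1 = 0.61456 N/mm
d = (8D³N_a·k / G)^(1/4) = (8·70.0³·19·0.61456 / (40.6×10³))^0.25
  = (789.17)^0.25 = 5.3002 mm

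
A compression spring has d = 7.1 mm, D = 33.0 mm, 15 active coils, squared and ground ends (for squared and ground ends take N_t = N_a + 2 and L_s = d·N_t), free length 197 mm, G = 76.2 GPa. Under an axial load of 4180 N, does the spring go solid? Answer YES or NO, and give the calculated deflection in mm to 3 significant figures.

k = Gd⁴/(8D³N_a) = (76.2×10³)(7.1⁴)/(8·33.0³·15) = 44.902 N/mm
N_t = 17; L_s = 7.1·17 = 120.7 mm; δ_solid = L₀ − L_s = 197 − 120.7 = 76.3 mm
δ = F/k = 4180/44.902 = 93.092 mm
δ ≥ δ_solid → spring goes solid

YES, δ = 93.1 mm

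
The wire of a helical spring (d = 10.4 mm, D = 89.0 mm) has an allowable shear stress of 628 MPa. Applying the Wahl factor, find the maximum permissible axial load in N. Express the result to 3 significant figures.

2660 N

C = D/d = 89.0/10.4 = 8.5577
K_W = (4C−1)/(4C−4) + 0.615/C = 33.231/30.231 + 0.0719 = 1.1711
τ_max = K·8FD/(πd³) → F_max = τ_allow·πd³/(8DK)
F_max = 628·π·10.4³/(8·89.0·1.1711) = 2.2193e+06/833.82 = 2661.6 N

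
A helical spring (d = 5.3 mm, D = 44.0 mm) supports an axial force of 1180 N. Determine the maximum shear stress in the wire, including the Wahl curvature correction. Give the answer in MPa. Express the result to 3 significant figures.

1050 MPa

Spring index C = D/d = 44.0/5.3 = 8.3019
K_W = (4C−1)/(4C−4) + 0.615/C = 32.208/29.208 + 0.0741 = 1.1768
τ₀ = 8FD/(πd³) = 8·1180·44.0/(π·5.3³) = 415360/467.71 = 888.07 MPa
τ_max = K·τ₀ = 1.1768 × 888.07 = 1045.1 MPa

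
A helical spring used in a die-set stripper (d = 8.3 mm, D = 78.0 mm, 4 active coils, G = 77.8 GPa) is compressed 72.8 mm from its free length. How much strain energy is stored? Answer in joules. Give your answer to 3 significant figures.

k = Gd⁴/(8D³N_a) = (77.8×10³)(8.3⁴)/(8·78.0³·4) = 24.314 N/mm
U = ½kδ² = 0.5 × 24.314 × 72.8² = 64430 N·mm = 64.43 J

64.4 J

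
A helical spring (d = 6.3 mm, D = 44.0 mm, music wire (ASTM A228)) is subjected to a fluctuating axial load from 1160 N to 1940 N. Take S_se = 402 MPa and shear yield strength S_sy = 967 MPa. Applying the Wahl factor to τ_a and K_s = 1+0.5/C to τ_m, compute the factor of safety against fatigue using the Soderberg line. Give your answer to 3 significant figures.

C = D/d = 44.0/6.3 = 6.9841; K_W = (4C−1)/(4C−4)+0.615/C = 1.2134; K_s = 1+0.5/C = 1.0716
F_a = (F_max−F_min)/2 = 390 N; F_m = (F_max+F_min)/2 = 1550 N
τ_a = K_W·8F_aD/(πd³) = 1.2134 × 174.76 = 212.05 MPa
τ_m = K_s·8F_mD/(πd³) = 1.0716 × 694.55 = 744.27 MPa
Soderberg: 1/n_f = τ_a/S_se + τ_m/S_sy = 212.05/402 + 744.27/967 = 0.52748 + 0.76967 = 1.2972
n_f = 1/1.2972 = 0.7709

0.771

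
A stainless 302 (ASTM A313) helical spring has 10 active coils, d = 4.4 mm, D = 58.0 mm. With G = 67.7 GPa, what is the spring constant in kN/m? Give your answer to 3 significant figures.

1.63 kN/m

k = Gd⁴/(8D³N_a) = (67.7×10³ × 4.4⁴) / (8 × 58.0³ × 10)
  = 2.53746e+07 / 1.5609e+07 = 1.6256 N/mm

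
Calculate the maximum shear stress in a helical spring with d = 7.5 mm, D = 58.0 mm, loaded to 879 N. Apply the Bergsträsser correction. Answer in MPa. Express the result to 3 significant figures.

Spring index C = D/d = 58.0/7.5 = 7.7333
K_B = (4C+2)/(4C−3) = 32.933/27.933 = 1.1790
τ₀ = 8FD/(πd³) = 8·879·58.0/(π·7.5³) = 407856/1325.4 = 307.73 MPa
τ_max = K·τ₀ = 1.1790 × 307.73 = 362.82 MPa

363 MPa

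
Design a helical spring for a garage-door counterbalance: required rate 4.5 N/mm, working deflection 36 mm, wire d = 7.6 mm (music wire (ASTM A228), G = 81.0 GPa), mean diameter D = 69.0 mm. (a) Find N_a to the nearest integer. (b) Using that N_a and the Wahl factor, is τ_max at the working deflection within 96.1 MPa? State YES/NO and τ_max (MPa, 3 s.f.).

N_a = Gd⁴/(8D³k) = (81.0×10³)(7.6⁴)/(8·69.0³·4.5) = 22.85 → N_a = 23
Actual rate k = Gd⁴/(8D³·23) = 4.4707 N/mm
Working load F = kδ = 4.4707·36 = 160.94 N
C = 69.0/7.6 = 9.0789; K_W = (4C−1)/(4C−4)+0.615/C = 1.1606
τ_max = K_W·8FD/(πd³) = 1.1606·64.421 = 74.765 MPa
τ_max ≤ 96.1 MPa → acceptable

(a) 23 coils; (b) YES, τ_max = 74.8 MPa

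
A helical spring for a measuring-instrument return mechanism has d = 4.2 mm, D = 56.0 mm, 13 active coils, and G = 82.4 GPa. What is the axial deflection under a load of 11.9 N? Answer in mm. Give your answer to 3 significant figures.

k = Gd⁴/(8D³N_a) = (82.4×10³)(4.2⁴)/(8·56.0³·13) = 1.4039 N/mm
δ = F/k = 11.9 / 1.4039 = 8.4766 mm

8.48 mm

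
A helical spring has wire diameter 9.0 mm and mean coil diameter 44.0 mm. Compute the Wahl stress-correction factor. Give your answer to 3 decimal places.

1.319

C = D/d = 44.0/9.0 = 4.8889
K_W = (4C−1)/(4C−4) + 0.615/C = 18.556/15.556 + 0.1258 = 1.3187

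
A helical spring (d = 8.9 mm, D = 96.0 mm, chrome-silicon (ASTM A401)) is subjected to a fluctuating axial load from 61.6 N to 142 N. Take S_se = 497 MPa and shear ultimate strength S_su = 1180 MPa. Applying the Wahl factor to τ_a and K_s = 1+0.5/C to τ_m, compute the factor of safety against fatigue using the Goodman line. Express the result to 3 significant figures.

15.8

C = D/d = 96.0/8.9 = 10.7865; K_W = (4C−1)/(4C−4)+0.615/C = 1.1337; K_s = 1+0.5/C = 1.0464
F_a = (F_max−F_min)/2 = 40.2 N; F_m = (F_max+F_min)/2 = 101.8 N
τ_a = K_W·8F_aD/(πd³) = 1.1337 × 13.94 = 15.803 MPa
τ_m = K_s·8F_mD/(πd³) = 1.0464 × 35.301 = 36.938 MPa
Goodman: 1/n_f = τ_a/S_se + τ_m/S_su = 15.803/497 + 36.938/1180 = 0.03180 + 0.03130 = 0.0631
n_f = 1/0.0631 = 15.85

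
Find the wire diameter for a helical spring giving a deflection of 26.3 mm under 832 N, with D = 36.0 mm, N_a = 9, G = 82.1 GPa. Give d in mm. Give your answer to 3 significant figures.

6.00 mm

Required rate k = F/δ = 832/26.3 = 31.635 N/mm
d = (8D³N_a·k / G)^(1/4) = (8·36.0³·9·31.635 / (82.1×10³))^0.25
  = (1294.4)^0.25 = 5.9981 mm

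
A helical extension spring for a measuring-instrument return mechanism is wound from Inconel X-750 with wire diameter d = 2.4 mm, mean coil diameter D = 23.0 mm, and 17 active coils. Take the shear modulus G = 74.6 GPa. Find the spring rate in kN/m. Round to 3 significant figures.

k = Gd⁴/(8D³N_a) = (74.6×10³ × 2.4⁴) / (8 × 23.0³ × 17)
  = 2.47505e+06 / 1.65471e+06 = 1.4958 N/mm

1.50 kN/m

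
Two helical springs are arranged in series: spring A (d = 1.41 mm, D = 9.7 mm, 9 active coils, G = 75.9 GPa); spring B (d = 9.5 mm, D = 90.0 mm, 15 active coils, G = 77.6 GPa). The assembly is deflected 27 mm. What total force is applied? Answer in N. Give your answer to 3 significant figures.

k_A = Gd⁴/(8D³N_a) = (75.9×10³)(1.41⁴)/(8·9.7³·9) = 4.5653 N/mm
k_B = Gd⁴/(8D³N_a) = (77.6×10³)(9.5⁴)/(8·90.0³·15) = 7.2252 N/mm
Series: 1/k_eq = 1/4.5653 + 1/7.2252 = 0.35745; k_eq = 2.7976 N/mm
F = k_eq·δ = 2.7976·27 = 75.535 N

75.5 N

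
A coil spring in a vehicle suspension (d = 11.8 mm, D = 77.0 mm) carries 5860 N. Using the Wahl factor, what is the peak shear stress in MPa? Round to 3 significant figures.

860 MPa

Spring index C = D/d = 77.0/11.8 = 6.5254
K_W = (4C−1)/(4C−4) + 0.615/C = 25.102/22.102 + 0.0942 = 1.2300
τ₀ = 8FD/(πd³) = 8·5860·77.0/(π·11.8³) = 3.60976e+06/5161.7 = 699.33 MPa
τ_max = K·τ₀ = 1.2300 × 699.33 = 860.16 MPa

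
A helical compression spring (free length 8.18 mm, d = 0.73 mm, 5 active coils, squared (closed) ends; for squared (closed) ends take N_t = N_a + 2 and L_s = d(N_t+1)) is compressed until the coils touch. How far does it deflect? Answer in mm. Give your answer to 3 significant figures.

N_t = 7; L_s = 0.73·8 = 5.84 mm
δ_solid = L₀ − L_s = 8.18 − 5.84 = 2.34 mm

2.34 mm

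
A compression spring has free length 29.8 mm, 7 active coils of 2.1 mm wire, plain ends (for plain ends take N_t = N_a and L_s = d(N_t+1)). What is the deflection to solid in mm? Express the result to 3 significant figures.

N_t = 7; L_s = 2.1·8 = 16.8 mm
δ_solid = L₀ − L_s = 29.8 − 16.8 = 13 mm

13.0 mm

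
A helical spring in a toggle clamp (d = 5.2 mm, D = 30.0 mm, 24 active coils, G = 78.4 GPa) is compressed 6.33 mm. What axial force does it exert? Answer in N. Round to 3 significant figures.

70.0 N

k = Gd⁴/(8D³N_a) = (78.4×10³)(5.2⁴)/(8·30.0³·24) = 11.058 N/mm
F = k·δ = 11.058 × 6.33 = 69.995 N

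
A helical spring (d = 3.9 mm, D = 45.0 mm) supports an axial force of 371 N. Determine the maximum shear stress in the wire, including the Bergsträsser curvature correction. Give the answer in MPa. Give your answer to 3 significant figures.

Spring index C = D/d = 45.0/3.9 = 11.5385
K_B = (4C+2)/(4C−3) = 48.154/43.154 = 1.1159
τ₀ = 8FD/(πd³) = 8·371·45.0/(π·3.9³) = 133560/186.36 = 716.69 MPa
τ_max = K·τ₀ = 1.1159 × 716.69 = 799.73 MPa

800 MPa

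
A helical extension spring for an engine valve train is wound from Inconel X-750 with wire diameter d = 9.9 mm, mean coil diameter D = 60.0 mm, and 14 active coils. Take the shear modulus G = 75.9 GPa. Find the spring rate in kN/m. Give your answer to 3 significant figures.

k = Gd⁴/(8D³N_a) = (75.9×10³ × 9.9⁴) / (8 × 60.0³ × 14)
  = 7.29092e+08 / 2.4192e+07 = 30.138 N/mm

30.1 kN/m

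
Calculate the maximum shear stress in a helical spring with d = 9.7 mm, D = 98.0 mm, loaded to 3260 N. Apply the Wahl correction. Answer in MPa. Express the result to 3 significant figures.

Spring index C = D/d = 98.0/9.7 = 10.1031
K_W = (4C−1)/(4C−4) + 0.615/C = 39.412/36.412 + 0.0609 = 1.1433
τ₀ = 8FD/(πd³) = 8·3260·98.0/(π·9.7³) = 2.55584e+06/2867.2 = 891.39 MPa
τ_max = K·τ₀ = 1.1433 × 891.39 = 1019.1 MPa

1020 MPa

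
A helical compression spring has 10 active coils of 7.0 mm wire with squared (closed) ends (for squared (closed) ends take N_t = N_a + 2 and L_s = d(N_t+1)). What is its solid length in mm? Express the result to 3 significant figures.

91.0 mm

squared (closed) ends: N_t = N_a + 2 = 10 + 2 = 12
L_s = d·(N_t+1) = 7.0 × 13 = 91 mm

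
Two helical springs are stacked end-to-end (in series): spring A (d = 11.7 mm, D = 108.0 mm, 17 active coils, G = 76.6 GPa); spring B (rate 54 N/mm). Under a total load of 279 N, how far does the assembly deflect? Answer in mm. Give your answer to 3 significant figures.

k_A = Gd⁴/(8D³N_a) = (76.6×10³)(11.7⁴)/(8·108.0³·17) = 8.3784 N/mm
Series: 1/k_eq = 1/8.3784 + 1/54 = 0.13787; k_eq = 7.2531 N/mm
δ = F/k_eq = 279/7.2531 = 38.467 mm

38.5 mm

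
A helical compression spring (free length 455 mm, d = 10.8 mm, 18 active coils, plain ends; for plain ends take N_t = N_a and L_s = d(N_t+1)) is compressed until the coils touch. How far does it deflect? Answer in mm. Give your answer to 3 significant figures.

250 mm

N_t = 18; L_s = 10.8·19 = 205.2 mm
δ_solid = L₀ − L_s = 455 − 205.2 = 249.8 mm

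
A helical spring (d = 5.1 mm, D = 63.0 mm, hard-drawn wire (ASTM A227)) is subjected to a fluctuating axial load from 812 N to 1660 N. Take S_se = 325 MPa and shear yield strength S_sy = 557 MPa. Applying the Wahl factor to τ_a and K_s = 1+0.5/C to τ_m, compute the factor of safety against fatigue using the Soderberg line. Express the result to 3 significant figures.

C = D/d = 63.0/5.1 = 12.3529; K_W = (4C−1)/(4C−4)+0.615/C = 1.1158; K_s = 1+0.5/C = 1.0405
F_a = (F_max−F_min)/2 = 424 N; F_m = (F_max+F_min)/2 = 1236 N
τ_a = K_W·8F_aD/(πd³) = 1.1158 × 512.79 = 572.19 MPa
τ_m = K_s·8F_mD/(πd³) = 1.0405 × 1494.8 = 1555.3 MPa
Soderberg: 1/n_f = τ_a/S_se + τ_m/S_sy = 572.19/325 + 1555.3/557 = 1.76059 + 2.79232 = 4.5529
n_f = 1/4.5529 = 0.2196

0.220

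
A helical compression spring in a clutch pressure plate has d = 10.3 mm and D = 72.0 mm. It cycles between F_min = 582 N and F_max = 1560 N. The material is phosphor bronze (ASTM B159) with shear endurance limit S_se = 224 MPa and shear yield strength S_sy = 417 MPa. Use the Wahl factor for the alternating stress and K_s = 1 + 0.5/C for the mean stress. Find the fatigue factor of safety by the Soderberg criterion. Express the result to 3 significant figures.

C = D/d = 72.0/10.3 = 6.9903; K_W = (4C−1)/(4C−4)+0.615/C = 1.2132; K_s = 1+0.5/C = 1.0715
F_a = (F_max−F_min)/2 = 489 N; F_m = (F_max+F_min)/2 = 1071 N
τ_a = K_W·8F_aD/(πd³) = 1.2132 × 82.048 = 99.54 MPa
τ_m = K_s·8F_mD/(πd³) = 1.0715 × 179.7 = 192.55 MPa
Soderberg: 1/n_f = τ_a/S_se + τ_m/S_sy = 99.54/224 + 192.55/417 = 0.44437 + 0.46176 = 0.90613
n_f = 1/0.90613 = 1.104

1.10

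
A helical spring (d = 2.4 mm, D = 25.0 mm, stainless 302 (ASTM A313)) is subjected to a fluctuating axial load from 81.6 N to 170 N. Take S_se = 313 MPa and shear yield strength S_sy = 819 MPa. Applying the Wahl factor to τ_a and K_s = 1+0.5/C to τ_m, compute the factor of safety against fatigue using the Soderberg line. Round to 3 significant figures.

C = D/d = 25.0/2.4 = 10.4167; K_W = (4C−1)/(4C−4)+0.615/C = 1.1387; K_s = 1+0.5/C = 1.0480
F_a = (F_max−F_min)/2 = 44.2 N; F_m = (F_max+F_min)/2 = 125.8 N
τ_a = K_W·8F_aD/(πd³) = 1.1387 × 203.55 = 231.78 MPa
τ_m = K_s·8F_mD/(πd³) = 1.0480 × 579.33 = 607.14 MPa
Soderberg: 1/n_f = τ_a/S_se + τ_m/S_sy = 231.78/313 + 607.14/819 = 0.74051 + 0.74132 = 1.4818
n_f = 1/1.4818 = 0.6748

0.675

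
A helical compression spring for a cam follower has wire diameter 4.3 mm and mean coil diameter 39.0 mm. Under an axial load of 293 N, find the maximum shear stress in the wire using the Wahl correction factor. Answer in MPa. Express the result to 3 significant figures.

Spring index C = D/d = 39.0/4.3 = 9.0698
K_W = (4C−1)/(4C−4) + 0.615/C = 35.279/32.279 + 0.0678 = 1.1607
τ₀ = 8FD/(πd³) = 8·293·39.0/(π·4.3³) = 91416/249.78 = 365.99 MPa
τ_max = K·τ₀ = 1.1607 × 365.99 = 424.82 MPa

425 MPa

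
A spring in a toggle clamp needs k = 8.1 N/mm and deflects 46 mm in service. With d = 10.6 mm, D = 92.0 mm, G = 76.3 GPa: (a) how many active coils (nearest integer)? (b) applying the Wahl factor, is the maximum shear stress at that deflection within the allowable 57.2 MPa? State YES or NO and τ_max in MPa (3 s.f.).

N_a = Gd⁴/(8D³k) = (76.3×10³)(10.6⁴)/(8·92.0³·8.1) = 19.09 → N_a = 19
Actual rate k = Gd⁴/(8D³·19) = 8.1384 N/mm
Working load F = kδ = 8.1384·46 = 374.37 N
C = 92.0/10.6 = 8.6792; K_W = (4C−1)/(4C−4)+0.615/C = 1.1685
τ_max = K_W·8FD/(πd³) = 1.1685·73.639 = 86.049 MPa
τ_max > 57.2 MPa → exceeds allowable

(a) 19 coils; (b) NO, τ_max = 86.0 MPa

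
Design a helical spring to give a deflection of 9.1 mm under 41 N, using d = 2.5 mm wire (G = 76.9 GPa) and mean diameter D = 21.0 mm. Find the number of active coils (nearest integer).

9

Required rate k = F/δ = 41/9.1 = 4.5055 N/mm
N_a = Gd⁴/(8D³k) = (76.9×10³ × 2.5⁴)/(8 × 21.0³ × 4.5055)
    = 3.00391e+06 / 333803 = 8.999 → 9 coils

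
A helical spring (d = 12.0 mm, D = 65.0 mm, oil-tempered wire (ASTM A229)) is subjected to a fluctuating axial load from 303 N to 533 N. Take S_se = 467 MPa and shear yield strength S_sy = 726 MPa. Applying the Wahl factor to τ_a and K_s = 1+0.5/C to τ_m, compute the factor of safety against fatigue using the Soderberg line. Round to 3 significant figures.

C = D/d = 65.0/12.0 = 5.4167; K_W = (4C−1)/(4C−4)+0.615/C = 1.2833; K_s = 1+0.5/C = 1.0923
F_a = (F_max−F_min)/2 = 115 N; F_m = (F_max+F_min)/2 = 418 N
τ_a = K_W·8F_aD/(πd³) = 1.2833 × 11.016 = 14.137 MPa
τ_m = K_s·8F_mD/(πd³) = 1.0923 × 40.039 = 43.735 MPa
Soderberg: 1/n_f = τ_a/S_se + τ_m/S_sy = 14.137/467 + 43.735/726 = 0.03027 + 0.06024 = 0.090513
n_f = 1/0.090513 = 11.05

11.0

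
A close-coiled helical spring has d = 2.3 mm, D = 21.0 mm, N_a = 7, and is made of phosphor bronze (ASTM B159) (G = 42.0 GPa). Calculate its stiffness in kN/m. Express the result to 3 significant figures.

2.27 kN/m

k = Gd⁴/(8D³N_a) = (42.0×10³ × 2.3⁴) / (8 × 21.0³ × 7)
  = 1.17533e+06 / 518616 = 2.2663 N/mm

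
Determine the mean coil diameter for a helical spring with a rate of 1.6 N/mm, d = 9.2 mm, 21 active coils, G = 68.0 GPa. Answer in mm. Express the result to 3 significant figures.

122 mm

D = (Gd⁴/(8N_a·k))^(1/3) = (68.0×10³·9.2⁴/(8·21·1.6))^(1/3)
  = (1.8123e+06)^(1/3) = 121.9206 mm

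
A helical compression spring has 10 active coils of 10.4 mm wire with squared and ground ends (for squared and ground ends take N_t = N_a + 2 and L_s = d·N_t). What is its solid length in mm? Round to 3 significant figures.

125 mm

squared and ground ends: N_t = N_a + 2 = 10 + 2 = 12
L_s = d·N_t = 10.4 × 12 = 124.8 mm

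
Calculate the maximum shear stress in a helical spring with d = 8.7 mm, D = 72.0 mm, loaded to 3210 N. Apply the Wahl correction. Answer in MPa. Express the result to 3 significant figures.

1050 MPa

Spring index C = D/d = 72.0/8.7 = 8.2759
K_W = (4C−1)/(4C−4) + 0.615/C = 32.103/29.103 + 0.0743 = 1.1774
τ₀ = 8FD/(πd³) = 8·3210·72.0/(π·8.7³) = 1.84896e+06/2068.7 = 893.76 MPa
τ_max = K·τ₀ = 1.1774 × 893.76 = 1052.3 MPa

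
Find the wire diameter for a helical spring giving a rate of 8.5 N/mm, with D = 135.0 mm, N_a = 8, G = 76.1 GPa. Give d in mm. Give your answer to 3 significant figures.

d = (8D³N_a·k / G)^(1/4) = (8·135.0³·8·8.5 / (76.1×10³))^0.25
  = (17588)^0.25 = 11.5161 mm

11.5 mm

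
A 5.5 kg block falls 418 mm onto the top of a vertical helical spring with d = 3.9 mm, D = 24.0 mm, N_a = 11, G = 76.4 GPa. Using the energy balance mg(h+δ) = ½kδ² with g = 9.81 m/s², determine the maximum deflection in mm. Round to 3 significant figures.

59.6 mm

k = Gd⁴/(8D³N_a) = (76.4×10³)(3.9⁴)/(8·24.0³·11) = 14.529 N/mm
W = mg = 5.5 × 9.81 = 53.955 N
½kδ² − Wδ − Wh = 0 → δ = (W + √(W² + 2kWh))/k
δ = (53.955 + √(2911.1 + 655350))/14.529 = (53.955 + 811.33)/14.529 = 59.556 mm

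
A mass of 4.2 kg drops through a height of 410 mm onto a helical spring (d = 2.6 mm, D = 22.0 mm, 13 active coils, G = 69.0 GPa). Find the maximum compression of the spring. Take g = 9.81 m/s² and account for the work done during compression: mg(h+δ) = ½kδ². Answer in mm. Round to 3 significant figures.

k = Gd⁴/(8D³N_a) = (69.0×10³)(2.6⁴)/(8·22.0³·13) = 2.8474 N/mm
W = mg = 4.2 × 9.81 = 41.202 N
½kδ² − Wδ − Wh = 0 → δ = (W + √(W² + 2kWh))/k
δ = (41.202 + √(1697.6 + 96199.6))/2.8474 = (41.202 + 312.89)/2.8474 = 124.36 mm

124 mm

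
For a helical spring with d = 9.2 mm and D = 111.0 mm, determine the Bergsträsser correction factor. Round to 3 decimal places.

C = D/d = 111.0/9.2 = 12.0652
K_B = (4C+2)/(4C−3) = 50.261/45.261 = 1.1105

1.110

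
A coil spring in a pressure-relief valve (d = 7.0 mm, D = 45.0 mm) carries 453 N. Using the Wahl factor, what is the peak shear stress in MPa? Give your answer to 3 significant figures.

Spring index C = D/d = 45.0/7.0 = 6.4286
K_W = (4C−1)/(4C−4) + 0.615/C = 24.714/21.714 + 0.0957 = 1.2338
τ₀ = 8FD/(πd³) = 8·453·45.0/(π·7.0³) = 163080/1077.6 = 151.34 MPa
τ_max = K·τ₀ = 1.2338 × 151.34 = 186.73 MPa

187 MPa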